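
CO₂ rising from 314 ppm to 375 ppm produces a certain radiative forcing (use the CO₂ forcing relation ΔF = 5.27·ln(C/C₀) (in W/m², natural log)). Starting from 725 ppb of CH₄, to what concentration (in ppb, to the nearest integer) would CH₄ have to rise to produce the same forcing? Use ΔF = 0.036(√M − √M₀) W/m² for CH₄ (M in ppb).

M ≈ 2800 ppb

CO₂ forcing: 5.27 × ln(375/314) = 5.27 × 0.177533 = 0.93560 W/m².
Set 0.036(√M − √725) = 0.93560: √M = 0.93560/0.036 + √725 = 25.9889 + 26.9258 = 52.9147.
M = (52.9147)² = 2799.97 ppb.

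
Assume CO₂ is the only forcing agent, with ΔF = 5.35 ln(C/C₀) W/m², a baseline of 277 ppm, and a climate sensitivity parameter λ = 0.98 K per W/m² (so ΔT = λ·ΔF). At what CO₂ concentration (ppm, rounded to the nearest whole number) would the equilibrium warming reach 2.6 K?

C ≈ 455 ppm

Required forcing: ΔF = ΔT/λ = 2.6/0.98 = 2.6531 W/m².
Then ln(C/277) = ΔF/5.35 = 2.6531/5.35 = 0.49591.
So C = 277 × e^0.49591 = 277 × 1.64199 = 454.83 ppm.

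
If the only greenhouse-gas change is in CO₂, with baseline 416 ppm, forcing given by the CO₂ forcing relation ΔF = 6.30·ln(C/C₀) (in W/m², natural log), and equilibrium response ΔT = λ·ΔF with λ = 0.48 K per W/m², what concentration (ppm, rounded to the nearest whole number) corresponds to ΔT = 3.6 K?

Required forcing: ΔF = ΔT/λ = 3.6/0.48 = 7.5000 W/m².
Then ln(C/416) = ΔF/6.30 = 7.5000/6.30 = 1.19048.
So C = 416 × e^1.19048 = 416 × 3.28866 = 1368.08 ppm.

C ≈ 1368 ppm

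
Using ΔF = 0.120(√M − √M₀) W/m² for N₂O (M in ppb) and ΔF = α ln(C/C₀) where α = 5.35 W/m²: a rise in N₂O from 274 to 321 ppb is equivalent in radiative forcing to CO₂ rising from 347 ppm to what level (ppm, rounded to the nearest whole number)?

C ≈ 358 ppm

N₂O forcing: 0.120 × (√321 − √274) = 0.120 × (17.9165 − 16.5529) = 0.120 × 1.3636 = 0.16363 W/m².
Set 5.35 ln(C/347) = 0.16363: ln(C/347) = 0.16363/5.35 = 0.03059, so C = 347 × e^0.03059 = 347 × 1.03106 = 357.78 ppm.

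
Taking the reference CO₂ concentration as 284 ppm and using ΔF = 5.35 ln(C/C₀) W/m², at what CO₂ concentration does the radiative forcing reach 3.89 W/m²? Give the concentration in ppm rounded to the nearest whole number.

Set 5.35 ln(C/284) = 3.89, so ln(C/284) = 3.89/5.35 = 0.72710.
Then C/284 = e^0.72710 = 2.06907, giving C = 284 × 2.06907 = 587.62 ppm.

C ≈ 588 ppm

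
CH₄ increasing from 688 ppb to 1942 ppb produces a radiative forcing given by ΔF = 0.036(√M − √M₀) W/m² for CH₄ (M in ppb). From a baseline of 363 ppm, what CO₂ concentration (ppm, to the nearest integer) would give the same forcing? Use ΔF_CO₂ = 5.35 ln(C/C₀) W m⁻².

C ≈ 409 ppm

CH₄ forcing: 0.036 × (√1942 − √688) = 0.036 × (44.0681 − 26.2298) = 0.036 × 17.8383 = 0.64218 W/m².
Set 5.35 ln(C/363) = 0.64218: ln(C/363) = 0.64218/5.35 = 0.12003, so C = 363 × e^0.12003 = 363 × 1.12753 = 409.29 ppm.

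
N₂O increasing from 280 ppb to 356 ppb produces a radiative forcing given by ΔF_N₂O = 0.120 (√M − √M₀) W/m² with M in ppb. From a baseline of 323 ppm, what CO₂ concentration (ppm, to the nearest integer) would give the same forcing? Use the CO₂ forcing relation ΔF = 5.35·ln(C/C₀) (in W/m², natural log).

N₂O forcing: 0.120 × (√356 − √280) = 0.120 × (18.8680 − 16.7332) = 0.120 × 2.1348 = 0.25618 W/m².
Set 5.35 ln(C/323) = 0.25618: ln(C/323) = 0.25618/5.35 = 0.04788, so C = 323 × e^0.04788 = 323 × 1.04904 = 338.84 ppm.

C ≈ 339 ppm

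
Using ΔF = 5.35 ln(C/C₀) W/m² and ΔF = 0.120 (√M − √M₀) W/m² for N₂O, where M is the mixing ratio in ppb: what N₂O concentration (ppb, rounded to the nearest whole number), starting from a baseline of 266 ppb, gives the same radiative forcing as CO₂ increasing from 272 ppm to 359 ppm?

CO₂ forcing: 5.35 × ln(359/272) = 5.35 × 0.277520 = 1.48473 W/m².
Set 0.120(√M − √266) = 1.48473: √M = 1.48473/0.120 + √266 = 12.3728 + 16.3095 = 28.6823.
M = (28.6823)² = 822.67 ppb.

M ≈ 823 ppb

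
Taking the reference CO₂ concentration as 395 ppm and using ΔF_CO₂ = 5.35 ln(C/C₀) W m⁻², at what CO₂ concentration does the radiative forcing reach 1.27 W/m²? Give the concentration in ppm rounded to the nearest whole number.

C ≈ 501 ppm

Set 5.35 ln(C/395) = 1.27, so ln(C/395) = 1.27/5.35 = 0.23738.
Then C/395 = e^0.23738 = 1.26792, giving C = 395 × 1.26792 = 500.83 ppm.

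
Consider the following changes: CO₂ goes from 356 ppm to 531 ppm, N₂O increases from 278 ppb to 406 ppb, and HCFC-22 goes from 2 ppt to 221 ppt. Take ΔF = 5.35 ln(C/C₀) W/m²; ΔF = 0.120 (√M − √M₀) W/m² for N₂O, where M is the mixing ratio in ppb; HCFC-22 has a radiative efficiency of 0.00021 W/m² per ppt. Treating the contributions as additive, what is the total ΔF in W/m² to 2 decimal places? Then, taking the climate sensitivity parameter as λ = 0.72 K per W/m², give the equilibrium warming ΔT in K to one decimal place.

CO₂: 5.35 × ln(531/356) = 5.35 × ln(1.49157) = 5.35 × 0.39983 = 2.1391 W/m².
N₂O: 0.120 × (√406 − √278) = 0.120 × (20.1494 − 16.6733) = 0.120 × 3.4761 = 0.4171 W/m².
HCFC-22: ΔF = 0.00021 × (221 − 2) = 0.00021 × 219 = 0.0460 W/m².
Total ΔF = 2.1391 + 0.4171 + 0.0460 = 2.6022 W/m².
ΔT = λ ΔF = 0.72 × 2.60 = 1.8720 K.

ΔF = 2.60 W/m²; ΔT = 1.9 K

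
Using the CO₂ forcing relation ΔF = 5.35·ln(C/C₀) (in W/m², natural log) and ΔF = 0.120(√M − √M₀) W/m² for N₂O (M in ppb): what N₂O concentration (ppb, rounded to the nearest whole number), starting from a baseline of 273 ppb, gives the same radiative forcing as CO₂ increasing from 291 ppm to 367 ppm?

CO₂ forcing: 5.35 × ln(367/291) = 5.35 × 0.232039 = 1.24141 W/m².
Set 0.120(√M − √273) = 1.24141: √M = 1.24141/0.120 + √273 = 10.3451 + 16.5227 = 26.8678.
M = (26.8678)² = 721.88 ppb.

M ≈ 722 ppb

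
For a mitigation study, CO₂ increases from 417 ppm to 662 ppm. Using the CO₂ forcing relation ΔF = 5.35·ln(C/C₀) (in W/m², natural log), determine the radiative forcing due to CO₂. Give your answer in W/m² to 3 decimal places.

CO₂ absorption bands are partially saturated, so forcing scales with the logarithm of the concentration ratio.
CO₂: 5.35 × ln(662/417) = 5.35 × ln(1.58753) = 5.35 × 0.46218 = 2.4727 W/m².

ΔF = 2.473 W/m²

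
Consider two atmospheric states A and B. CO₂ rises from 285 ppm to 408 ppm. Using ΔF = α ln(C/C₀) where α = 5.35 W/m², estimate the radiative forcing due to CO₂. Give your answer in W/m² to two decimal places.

ΔF = 1.92 W/m²

CO₂: 5.35 × ln(408/285) = 5.35 × ln(1.43158) = 5.35 × 0.35878 = 1.9195 W/m².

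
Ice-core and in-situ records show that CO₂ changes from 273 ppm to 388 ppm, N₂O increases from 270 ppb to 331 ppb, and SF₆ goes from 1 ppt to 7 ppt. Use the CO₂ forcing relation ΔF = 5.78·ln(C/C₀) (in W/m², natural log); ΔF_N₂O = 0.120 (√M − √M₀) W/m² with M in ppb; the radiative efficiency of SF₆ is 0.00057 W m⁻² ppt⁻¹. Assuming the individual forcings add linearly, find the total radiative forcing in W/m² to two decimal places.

CO₂: 5.78 × ln(388/273) = 5.78 × ln(1.42125) = 5.78 × 0.35154 = 2.0319 W/m².
N₂O: 0.120 × (√331 − √270) = 0.120 × (18.1934 − 16.4317) = 0.120 × 1.7617 = 0.2114 W/m².
SF₆: ΔF = 0.00057 × (7 − 1) = 0.00057 × 6 = 0.0034 W/m².
Total ΔF = 2.0319 + 0.2114 + 0.0034 = 2.2467 W/m².

ΔF = 2.25 W/m²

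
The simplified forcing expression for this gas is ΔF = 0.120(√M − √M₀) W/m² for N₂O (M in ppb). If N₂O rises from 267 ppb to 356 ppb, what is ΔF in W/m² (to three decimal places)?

N₂O: 0.120 × (√356 − √267) = 0.120 × (18.8680 − 16.3401) = 0.120 × 2.5279 = 0.3033 W/m².

ΔF = 0.303 W/m²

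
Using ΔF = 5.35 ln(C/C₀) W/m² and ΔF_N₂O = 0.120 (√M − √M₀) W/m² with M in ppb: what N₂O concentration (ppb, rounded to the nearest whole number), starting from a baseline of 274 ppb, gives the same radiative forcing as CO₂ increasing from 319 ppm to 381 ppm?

CO₂ forcing: 5.35 × ln(381/319) = 5.35 × 0.177608 = 0.95020 W/m².
Set 0.120(√M − √274) = 0.95020: √M = 0.95020/0.120 + √274 = 7.9183 + 16.5529 = 24.4712.
M = (24.4712)² = 598.84 ppb.

M ≈ 599 ppb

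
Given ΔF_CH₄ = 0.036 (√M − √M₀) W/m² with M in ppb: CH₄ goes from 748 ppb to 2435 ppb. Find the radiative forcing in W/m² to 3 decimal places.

CH₄: 0.036 × (√2435 − √748) = 0.036 × (49.3457 − 27.3496) = 0.036 × 21.9961 = 0.7919 W/m².

ΔF = 0.792 W/m²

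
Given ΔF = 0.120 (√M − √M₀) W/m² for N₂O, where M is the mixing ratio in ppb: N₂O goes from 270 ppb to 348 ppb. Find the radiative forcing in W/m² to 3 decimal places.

ΔF = 0.267 W/m²

N₂O: 0.120 × (√348 − √270) = 0.120 × (18.6548 − 16.4317) = 0.120 × 2.2231 = 0.2668 W/m².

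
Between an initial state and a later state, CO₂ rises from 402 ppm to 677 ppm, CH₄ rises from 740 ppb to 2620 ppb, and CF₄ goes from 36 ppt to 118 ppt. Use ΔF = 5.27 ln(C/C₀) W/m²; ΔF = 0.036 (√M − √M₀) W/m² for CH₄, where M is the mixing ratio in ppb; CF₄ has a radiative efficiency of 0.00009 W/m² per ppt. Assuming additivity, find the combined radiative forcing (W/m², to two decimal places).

ΔF = 3.62 W/m²

CO₂: 5.27 × ln(677/402) = 5.27 × ln(1.68408) = 5.27 × 0.52122 = 2.7468 W/m².
CH₄: 0.036 × (√2620 − √740) = 0.036 × (51.1859 − 27.2029) = 0.036 × 23.9830 = 0.8634 W/m².
CF₄: ΔF = 0.00009 × (118 − 36) = 0.00009 × 82 = 0.0074 W/m².
Total ΔF = 2.7468 + 0.8634 + 0.0074 = 3.6176 W/m².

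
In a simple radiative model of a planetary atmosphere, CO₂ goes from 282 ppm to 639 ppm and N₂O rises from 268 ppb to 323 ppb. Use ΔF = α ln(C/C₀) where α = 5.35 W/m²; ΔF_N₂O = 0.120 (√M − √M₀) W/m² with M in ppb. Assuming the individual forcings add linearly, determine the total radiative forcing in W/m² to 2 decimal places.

CO₂: 5.35 × ln(639/282) = 5.35 × ln(2.26596) = 5.35 × 0.81800 = 4.3763 W/m².
N₂O: 0.120 × (√323 − √268) = 0.120 × (17.9722 − 16.3707) = 0.120 × 1.6015 = 0.1922 W/m².
Total ΔF = 4.3763 + 0.1922 = 4.5685 W/m².

ΔF = 4.57 W/m²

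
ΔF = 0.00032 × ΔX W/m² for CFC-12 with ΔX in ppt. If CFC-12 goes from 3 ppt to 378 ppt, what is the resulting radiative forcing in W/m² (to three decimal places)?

ΔF = 0.120 W/m²

CFC-12: ΔF = 0.00032 × (378 − 3) = 0.00032 × 375 = 0.1200 W/m².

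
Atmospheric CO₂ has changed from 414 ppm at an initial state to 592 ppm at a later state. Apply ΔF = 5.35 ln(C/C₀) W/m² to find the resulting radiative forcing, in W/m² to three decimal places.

CO₂: 5.35 × ln(592/414) = 5.35 × ln(1.42995) = 5.35 × 0.35764 = 1.9134 W/m².

ΔF = 1.913 W/m²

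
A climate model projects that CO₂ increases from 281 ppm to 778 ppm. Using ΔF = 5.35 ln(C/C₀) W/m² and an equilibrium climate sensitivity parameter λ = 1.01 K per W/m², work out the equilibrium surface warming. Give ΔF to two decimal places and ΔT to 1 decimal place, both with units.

CO₂: 5.35 × ln(778/281) = 5.35 × ln(2.76868) = 5.35 × 1.01837 = 5.4483 W/m².
ΔT = λ ΔF = 1.01 × 5.45 = 5.5045 K.

ΔF = 5.45 W/m²; ΔT = 5.5 K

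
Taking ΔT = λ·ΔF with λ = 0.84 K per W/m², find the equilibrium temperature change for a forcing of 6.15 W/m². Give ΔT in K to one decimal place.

ΔT = 5.2 K

ΔT = λ ΔF = 0.84 × 6.15 = 5.1660 K.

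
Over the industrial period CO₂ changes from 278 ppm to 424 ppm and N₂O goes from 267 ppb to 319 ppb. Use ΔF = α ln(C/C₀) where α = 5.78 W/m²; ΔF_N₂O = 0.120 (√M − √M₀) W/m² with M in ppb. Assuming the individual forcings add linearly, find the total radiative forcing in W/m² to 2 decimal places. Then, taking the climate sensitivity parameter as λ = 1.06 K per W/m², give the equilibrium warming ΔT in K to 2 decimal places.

ΔF = 2.62 W/m²; ΔT = 2.78 K

CO₂: 5.78 × ln(424/278) = 5.78 × ln(1.52518) = 5.78 × 0.42211 = 2.4398 W/m².
N₂O: 0.120 × (√319 − √267) = 0.120 × (17.8606 − 16.3401) = 0.120 × 1.5205 = 0.1825 W/m².
Total ΔF = 2.4398 + 0.1825 = 2.6223 W/m².
ΔT = λ ΔF = 1.06 × 2.62 = 2.7772 K.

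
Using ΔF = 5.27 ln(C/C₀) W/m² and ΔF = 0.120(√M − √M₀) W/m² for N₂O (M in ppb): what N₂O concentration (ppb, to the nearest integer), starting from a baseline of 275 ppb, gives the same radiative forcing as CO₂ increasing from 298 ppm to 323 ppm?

CO₂ forcing: 5.27 × ln(323/298) = 5.27 × 0.080559 = 0.42455 W/m².
Set 0.120(√M − √275) = 0.42455: √M = 0.42455/0.120 + √275 = 3.5379 + 16.5831 = 20.1210.
M = (20.1210)² = 404.85 ppb.

M ≈ 405 ppb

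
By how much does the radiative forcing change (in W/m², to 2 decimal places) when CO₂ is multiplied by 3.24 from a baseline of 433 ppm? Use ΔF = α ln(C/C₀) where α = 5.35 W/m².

Because the forcing depends only on the ratio C/C₀, the initial concentration does not enter.
ΔF = 5.35 × ln(3.24) = 5.35 × 1.17557 = 6.2893 W/m².

ΔF = 6.29 W/m²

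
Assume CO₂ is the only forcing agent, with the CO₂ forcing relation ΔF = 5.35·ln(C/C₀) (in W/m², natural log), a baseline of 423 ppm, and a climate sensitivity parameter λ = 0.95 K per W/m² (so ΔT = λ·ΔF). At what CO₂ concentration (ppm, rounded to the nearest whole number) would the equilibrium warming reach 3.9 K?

C ≈ 911 ppm

Required forcing: ΔF = ΔT/λ = 3.9/0.95 = 4.1053 W/m².
Then ln(C/423) = ΔF/5.35 = 4.1053/5.35 = 0.76735.
So C = 423 × e^0.76735 = 423 × 2.15405 = 911.16 ppm.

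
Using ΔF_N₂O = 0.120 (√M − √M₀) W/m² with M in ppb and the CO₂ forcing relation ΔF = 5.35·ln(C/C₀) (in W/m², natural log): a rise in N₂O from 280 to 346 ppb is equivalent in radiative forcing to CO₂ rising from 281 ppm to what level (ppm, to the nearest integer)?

C ≈ 293 ppm

N₂O forcing: 0.120 × (√346 − √280) = 0.120 × (18.6011 − 16.7332) = 0.120 × 1.8679 = 0.22415 W/m².
Set 5.35 ln(C/281) = 0.22415: ln(C/281) = 0.22415/5.35 = 0.04190, so C = 281 × e^0.04190 = 281 × 1.04279 = 293.02 ppm.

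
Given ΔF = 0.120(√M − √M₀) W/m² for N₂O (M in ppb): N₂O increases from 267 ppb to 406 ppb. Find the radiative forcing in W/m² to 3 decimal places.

N₂O: 0.120 × (√406 − √267) = 0.120 × (20.1494 − 16.3401) = 0.120 × 3.8093 = 0.4571 W/m².

ΔF = 0.457 W/m²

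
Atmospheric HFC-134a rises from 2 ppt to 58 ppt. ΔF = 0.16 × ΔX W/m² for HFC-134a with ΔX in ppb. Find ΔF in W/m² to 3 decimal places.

ΔF = 0.009 W/m²

HFC-134a: Δ = 58 − 2 = 56 ppt = 0.056 ppb; ΔF = 0.16 × 0.056 = 0.0090 W/m².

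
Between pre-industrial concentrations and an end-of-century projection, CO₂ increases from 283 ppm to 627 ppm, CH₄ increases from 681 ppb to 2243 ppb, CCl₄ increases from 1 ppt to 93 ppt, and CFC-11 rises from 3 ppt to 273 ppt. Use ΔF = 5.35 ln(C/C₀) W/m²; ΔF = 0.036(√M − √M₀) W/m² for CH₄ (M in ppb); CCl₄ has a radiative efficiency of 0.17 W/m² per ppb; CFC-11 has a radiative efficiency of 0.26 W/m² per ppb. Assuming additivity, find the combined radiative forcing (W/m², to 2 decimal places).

CO₂: 5.35 × ln(627/283) = 5.35 × ln(2.21555) = 5.35 × 0.79550 = 4.2559 W/m².
CH₄: 0.036 × (√2243 − √681) = 0.036 × (47.3603 − 26.0960) = 0.036 × 21.2643 = 0.7655 W/m².
CCl₄: Δ = 93 − 1 = 92 ppt = 0.092 ppb; ΔF = 0.17 × 0.092 = 0.0156 W/m².
CFC-11: Δ = 273 − 3 = 270 ppt = 0.270 ppb; ΔF = 0.26 × 0.270 = 0.0702 W/m².
Total ΔF = 4.2559 + 0.7655 + 0.0156 + 0.0702 = 5.1072 W/m².

ΔF = 5.11 W/m²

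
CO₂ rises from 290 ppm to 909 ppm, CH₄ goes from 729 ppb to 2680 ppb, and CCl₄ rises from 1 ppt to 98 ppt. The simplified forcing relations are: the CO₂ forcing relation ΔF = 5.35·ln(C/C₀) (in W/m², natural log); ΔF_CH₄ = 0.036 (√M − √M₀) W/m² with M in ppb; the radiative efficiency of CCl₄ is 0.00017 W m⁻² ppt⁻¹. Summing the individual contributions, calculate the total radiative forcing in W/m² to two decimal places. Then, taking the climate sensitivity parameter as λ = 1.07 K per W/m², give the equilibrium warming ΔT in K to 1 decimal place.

ΔF = 7.02 W/m²; ΔT = 7.5 K

CO₂: 5.35 × ln(909/290) = 5.35 × ln(3.13448) = 5.35 × 1.14246 = 6.1122 W/m².
CH₄: 0.036 × (√2680 − √729) = 0.036 × (51.7687 − 27.0000) = 0.036 × 24.7687 = 0.8917 W/m².
CCl₄: ΔF = 0.00017 × (98 − 1) = 0.00017 × 97 = 0.0165 W/m².
Total ΔF = 6.1122 + 0.8917 + 0.0165 = 7.0204 W/m².
ΔT = λ ΔF = 1.07 × 7.02 = 7.5114 K.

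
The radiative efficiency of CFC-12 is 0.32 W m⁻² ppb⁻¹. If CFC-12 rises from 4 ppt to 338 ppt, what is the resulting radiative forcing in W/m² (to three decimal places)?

CFC-12: Δ = 338 − 4 = 334 ppt = 0.334 ppb; ΔF = 0.32 × 0.334 = 0.1069 W/m².

ΔF = 0.107 W/m²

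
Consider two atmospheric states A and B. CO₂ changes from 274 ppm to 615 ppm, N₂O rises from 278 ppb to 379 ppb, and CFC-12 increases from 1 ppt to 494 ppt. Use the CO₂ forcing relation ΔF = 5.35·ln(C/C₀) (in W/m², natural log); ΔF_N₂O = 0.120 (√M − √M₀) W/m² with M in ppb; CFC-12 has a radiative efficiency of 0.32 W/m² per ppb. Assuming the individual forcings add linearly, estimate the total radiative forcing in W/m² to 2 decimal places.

ΔF = 4.82 W/m²

CO₂: 5.35 × ln(615/274) = 5.35 × ln(2.24453) = 5.35 × 0.80850 = 4.3255 W/m².
N₂O: 0.120 × (√379 − √278) = 0.120 × (19.4679 − 16.6733) = 0.120 × 2.7946 = 0.3354 W/m².
CFC-12: Δ = 494 − 1 = 493 ppt = 0.493 ppb; ΔF = 0.32 × 0.493 = 0.1578 W/m².
Total ΔF = 4.3255 + 0.3354 + 0.1578 = 4.8187 W/m².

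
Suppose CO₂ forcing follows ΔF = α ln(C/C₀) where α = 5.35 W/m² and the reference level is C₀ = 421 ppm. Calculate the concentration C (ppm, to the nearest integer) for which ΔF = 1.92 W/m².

C ≈ 603 ppm

Set 5.35 ln(C/421) = 1.92, so ln(C/421) = 1.92/5.35 = 0.35888.
Then C/421 = e^0.35888 = 1.43172, giving C = 421 × 1.43172 = 602.75 ppm.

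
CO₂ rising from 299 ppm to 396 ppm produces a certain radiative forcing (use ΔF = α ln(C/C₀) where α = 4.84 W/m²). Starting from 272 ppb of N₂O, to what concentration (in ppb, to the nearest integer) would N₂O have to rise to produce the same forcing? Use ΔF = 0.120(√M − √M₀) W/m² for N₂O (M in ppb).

CO₂ forcing: 4.84 × ln(396/299) = 4.84 × 0.280971 = 1.35990 W/m².
Set 0.120(√M − √272) = 1.35990: √M = 1.35990/0.120 + √272 = 11.3325 + 16.4924 = 27.8249.
M = (27.8249)² = 774.23 ppb.

M ≈ 774 ppb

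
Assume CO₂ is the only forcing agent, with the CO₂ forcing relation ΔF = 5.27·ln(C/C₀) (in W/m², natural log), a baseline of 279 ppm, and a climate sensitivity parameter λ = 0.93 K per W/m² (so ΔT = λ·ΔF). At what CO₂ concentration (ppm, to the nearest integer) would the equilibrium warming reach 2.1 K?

C ≈ 428 ppm

Required forcing: ΔF = ΔT/λ = 2.1/0.93 = 2.2581 W/m².
Then ln(C/279) = ΔF/5.27 = 2.2581/5.27 = 0.42848.
So C = 279 × e^0.42848 = 279 × 1.53492 = 428.24 ppm.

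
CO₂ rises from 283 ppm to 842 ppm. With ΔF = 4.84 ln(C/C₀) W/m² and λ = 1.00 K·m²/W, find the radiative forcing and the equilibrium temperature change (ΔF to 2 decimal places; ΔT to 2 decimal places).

CO₂: 4.84 × ln(842/283) = 4.84 × ln(2.97527) = 4.84 × 1.09033 = 5.2772 W/m².
ΔT = λ ΔF = 1.00 × 5.28 = 5.2800 K.

ΔF = 5.28 W/m²; ΔT = 5.28 K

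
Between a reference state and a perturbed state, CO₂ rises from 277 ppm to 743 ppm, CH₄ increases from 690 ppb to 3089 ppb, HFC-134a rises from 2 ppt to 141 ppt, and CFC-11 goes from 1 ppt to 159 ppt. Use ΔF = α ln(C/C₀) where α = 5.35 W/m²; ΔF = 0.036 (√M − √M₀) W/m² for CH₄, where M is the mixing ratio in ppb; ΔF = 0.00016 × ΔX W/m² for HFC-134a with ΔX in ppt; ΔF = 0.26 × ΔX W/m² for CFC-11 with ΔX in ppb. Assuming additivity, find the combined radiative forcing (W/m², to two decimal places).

CO₂: 5.35 × ln(743/277) = 5.35 × ln(2.68231) = 5.35 × 0.98668 = 5.2787 W/m².
CH₄: 0.036 × (√3089 − √690) = 0.036 × (55.5788 − 26.2679) = 0.036 × 29.3109 = 1.0552 W/m².
HFC-134a: ΔF = 0.00016 × (141 − 2) = 0.00016 × 139 = 0.0222 W/m².
CFC-11: Δ = 159 − 1 = 158 ppt = 0.158 ppb; ΔF = 0.26 × 0.158 = 0.0411 W/m².
Total ΔF = 5.2787 + 1.0552 + 0.0222 + 0.0411 = 6.3972 W/m².

ΔF = 6.40 W/m²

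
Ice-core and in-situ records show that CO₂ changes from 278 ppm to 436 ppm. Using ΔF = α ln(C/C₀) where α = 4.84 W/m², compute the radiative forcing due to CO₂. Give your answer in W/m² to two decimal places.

ΔF = 2.18 W/m²

CO₂ absorption bands are partially saturated, so forcing scales with the logarithm of the concentration ratio.
CO₂: 4.84 × ln(436/278) = 4.84 × ln(1.56835) = 4.84 × 0.45002 = 2.1781 W/m².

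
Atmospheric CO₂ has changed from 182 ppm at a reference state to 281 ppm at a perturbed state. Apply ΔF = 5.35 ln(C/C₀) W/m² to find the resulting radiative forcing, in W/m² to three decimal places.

ΔF = 2.324 W/m²

CO₂: 5.35 × ln(281/182) = 5.35 × ln(1.54396) = 5.35 × 0.43435 = 2.3238 W/m².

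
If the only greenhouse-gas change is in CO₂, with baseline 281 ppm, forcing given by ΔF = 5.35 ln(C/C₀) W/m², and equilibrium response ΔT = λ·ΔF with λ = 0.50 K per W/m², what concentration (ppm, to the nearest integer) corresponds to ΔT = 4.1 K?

C ≈ 1301 ppm

Required forcing: ΔF = ΔT/λ = 4.1/0.50 = 8.2000 W/m².
Then ln(C/281) = ΔF/5.35 = 8.2000/5.35 = 1.53271.
So C = 281 × e^1.53271 = 281 × 4.63071 = 1301.23 ppm.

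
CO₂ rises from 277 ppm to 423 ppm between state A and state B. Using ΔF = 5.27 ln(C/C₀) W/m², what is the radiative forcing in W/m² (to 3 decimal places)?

CO₂ absorption bands are partially saturated, so forcing scales with the logarithm of the concentration ratio.
CO₂: 5.27 × ln(423/277) = 5.27 × ln(1.52708) = 5.27 × 0.42336 = 2.2311 W/m².

ΔF = 2.231 W/m²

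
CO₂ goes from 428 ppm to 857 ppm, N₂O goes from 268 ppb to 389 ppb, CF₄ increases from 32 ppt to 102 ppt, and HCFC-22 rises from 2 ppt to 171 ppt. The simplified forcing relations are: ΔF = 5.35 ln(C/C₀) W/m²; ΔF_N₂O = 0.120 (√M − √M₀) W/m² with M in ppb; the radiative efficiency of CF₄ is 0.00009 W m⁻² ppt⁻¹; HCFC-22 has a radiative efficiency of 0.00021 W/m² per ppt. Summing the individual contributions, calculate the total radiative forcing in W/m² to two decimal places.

ΔF = 4.16 W/m²

CO₂: 5.35 × ln(857/428) = 5.35 × ln(2.00234) = 5.35 × 0.69432 = 3.7146 W/m².
N₂O: 0.120 × (√389 − √268) = 0.120 × (19.7231 − 16.3707) = 0.120 × 3.3524 = 0.4023 W/m².
CF₄: ΔF = 0.00009 × (102 − 32) = 0.00009 × 70 = 0.0063 W/m².
HCFC-22: ΔF = 0.00021 × (171 − 2) = 0.00021 × 169 = 0.0355 W/m².
Total ΔF = 3.7146 + 0.4023 + 0.0063 + 0.0355 = 4.1587 W/m².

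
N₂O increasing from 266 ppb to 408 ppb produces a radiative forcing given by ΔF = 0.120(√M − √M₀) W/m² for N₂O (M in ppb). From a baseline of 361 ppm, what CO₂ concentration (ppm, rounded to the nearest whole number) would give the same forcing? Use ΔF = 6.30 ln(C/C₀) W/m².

N₂O forcing: 0.120 × (√408 − √266) = 0.120 × (20.1990 − 16.3095) = 0.120 × 3.8895 = 0.46674 W/m².
Set 6.30 ln(C/361) = 0.46674: ln(C/361) = 0.46674/6.30 = 0.07409, so C = 361 × e^0.07409 = 361 × 1.07690 = 388.76 ppm.

C ≈ 389 ppm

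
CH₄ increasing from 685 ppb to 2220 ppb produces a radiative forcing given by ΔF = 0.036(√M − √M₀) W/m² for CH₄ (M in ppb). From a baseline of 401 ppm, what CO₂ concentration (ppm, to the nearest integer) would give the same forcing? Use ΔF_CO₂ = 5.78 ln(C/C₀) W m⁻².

C ≈ 457 ppm

CH₄ forcing: 0.036 × (√2220 − √685) = 0.036 × (47.1169 − 26.1725) = 0.036 × 20.9444 = 0.75400 W/m².
Set 5.78 ln(C/401) = 0.75400: ln(C/401) = 0.75400/5.78 = 0.13045, so C = 401 × e^0.13045 = 401 × 1.13934 = 456.88 ppm.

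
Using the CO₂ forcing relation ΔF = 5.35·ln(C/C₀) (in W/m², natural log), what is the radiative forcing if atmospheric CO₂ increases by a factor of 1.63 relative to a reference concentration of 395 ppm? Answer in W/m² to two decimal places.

ΔF = 2.61 W/m²

ΔF = 5.35 × ln(1.63) = 5.35 × 0.48858 = 2.6139 W/m².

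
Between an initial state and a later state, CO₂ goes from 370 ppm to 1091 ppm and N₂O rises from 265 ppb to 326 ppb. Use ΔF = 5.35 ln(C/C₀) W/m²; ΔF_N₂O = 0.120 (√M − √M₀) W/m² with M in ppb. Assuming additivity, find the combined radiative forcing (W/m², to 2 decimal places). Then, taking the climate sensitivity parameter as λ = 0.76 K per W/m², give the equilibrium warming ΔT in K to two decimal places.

CO₂: 5.35 × ln(1091/370) = 5.35 × ln(2.94865) = 5.35 × 1.08135 = 5.7852 W/m².
N₂O: 0.120 × (√326 − √265) = 0.120 × (18.0555 − 16.2788) = 0.120 × 1.7767 = 0.2132 W/m².
Total ΔF = 5.7852 + 0.2132 = 5.9984 W/m².
ΔT = λ ΔF = 0.76 × 6.00 = 4.5600 K.

ΔF = 6.00 W/m²; ΔT = 4.56 K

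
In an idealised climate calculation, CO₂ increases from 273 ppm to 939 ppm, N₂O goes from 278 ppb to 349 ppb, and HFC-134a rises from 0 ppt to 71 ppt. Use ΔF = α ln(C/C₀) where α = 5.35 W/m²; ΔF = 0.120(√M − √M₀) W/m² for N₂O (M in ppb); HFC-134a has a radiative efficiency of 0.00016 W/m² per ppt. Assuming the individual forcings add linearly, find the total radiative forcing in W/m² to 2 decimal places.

ΔF = 6.86 W/m²

CO₂: 5.35 × ln(939/273) = 5.35 × ln(3.43956) = 5.35 × 1.23534 = 6.6091 W/m².
N₂O: 0.120 × (√349 − √278) = 0.120 × (18.6815 − 16.6733) = 0.120 × 2.0082 = 0.2410 W/m².
HFC-134a: ΔF = 0.00016 × (71 − 0) = 0.00016 × 71 = 0.0114 W/m².
Total ΔF = 6.6091 + 0.2410 + 0.0114 = 6.8615 W/m².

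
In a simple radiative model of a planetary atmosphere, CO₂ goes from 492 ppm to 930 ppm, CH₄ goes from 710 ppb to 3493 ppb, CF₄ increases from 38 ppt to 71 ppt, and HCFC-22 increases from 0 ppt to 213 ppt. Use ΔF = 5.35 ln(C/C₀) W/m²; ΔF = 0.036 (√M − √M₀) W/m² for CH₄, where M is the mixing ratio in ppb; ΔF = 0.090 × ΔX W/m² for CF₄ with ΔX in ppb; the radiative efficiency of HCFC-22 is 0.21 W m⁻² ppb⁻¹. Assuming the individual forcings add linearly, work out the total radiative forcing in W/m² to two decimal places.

CO₂: 5.35 × ln(930/492) = 5.35 × ln(1.89024) = 5.35 × 0.63670 = 3.4063 W/m².
CH₄: 0.036 × (√3493 − √710) = 0.036 × (59.1016 − 26.6458) = 0.036 × 32.4558 = 1.1684 W/m².
CF₄: Δ = 71 − 38 = 33 ppt = 0.033 ppb; ΔF = 0.090 × 0.033 = 0.0030 W/m².
HCFC-22: Δ = 213 − 0 = 213 ppt = 0.213 ppb; ΔF = 0.21 × 0.213 = 0.0447 W/m².
Total ΔF = 3.4063 + 1.1684 + 0.0030 + 0.0447 = 4.6224 W/m².

ΔF = 4.62 W/m²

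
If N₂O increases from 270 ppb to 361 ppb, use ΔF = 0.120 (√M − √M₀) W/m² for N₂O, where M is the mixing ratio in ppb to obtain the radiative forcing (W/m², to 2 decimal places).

ΔF = 0.31 W/m²

N₂O: 0.120 × (√361 − √270) = 0.120 × (19.0000 − 16.4317) = 0.120 × 2.5683 = 0.3082 W/m².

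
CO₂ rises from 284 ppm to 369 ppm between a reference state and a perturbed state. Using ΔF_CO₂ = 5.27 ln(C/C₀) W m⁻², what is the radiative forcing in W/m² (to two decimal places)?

ΔF = 1.38 W/m²

CO₂ absorption bands are partially saturated, so forcing scales with the logarithm of the concentration ratio.
CO₂: 5.27 × ln(369/284) = 5.27 × ln(1.29930) = 5.27 × 0.26183 = 1.3798 W/m².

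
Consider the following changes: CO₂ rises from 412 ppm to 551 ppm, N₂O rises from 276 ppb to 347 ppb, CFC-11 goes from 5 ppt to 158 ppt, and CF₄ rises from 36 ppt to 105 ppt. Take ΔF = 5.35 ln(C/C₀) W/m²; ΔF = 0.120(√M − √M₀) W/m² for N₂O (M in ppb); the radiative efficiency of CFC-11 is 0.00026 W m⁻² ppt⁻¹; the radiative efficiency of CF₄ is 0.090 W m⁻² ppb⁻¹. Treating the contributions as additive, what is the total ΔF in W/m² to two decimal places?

ΔF = 1.84 W/m²

CO₂: 5.35 × ln(551/412) = 5.35 × ln(1.33738) = 5.35 × 0.29071 = 1.5553 W/m².
N₂O: 0.120 × (√347 − √276) = 0.120 × (18.6279 − 16.6132) = 0.120 × 2.0147 = 0.2418 W/m².
CFC-11: ΔF = 0.00026 × (158 − 5) = 0.00026 × 153 = 0.0398 W/m².
CF₄: Δ = 105 − 36 = 69 ppt = 0.069 ppb; ΔF = 0.090 × 0.069 = 0.0062 W/m².
Total ΔF = 1.5553 + 0.2418 + 0.0398 + 0.0062 = 1.8431 W/m².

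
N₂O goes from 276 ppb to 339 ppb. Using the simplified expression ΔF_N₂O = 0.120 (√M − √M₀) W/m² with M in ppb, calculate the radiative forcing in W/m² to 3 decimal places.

ΔF = 0.216 W/m²

N₂O: 0.120 × (√339 − √276) = 0.120 × (18.4120 − 16.6132) = 0.120 × 1.7988 = 0.2159 W/m².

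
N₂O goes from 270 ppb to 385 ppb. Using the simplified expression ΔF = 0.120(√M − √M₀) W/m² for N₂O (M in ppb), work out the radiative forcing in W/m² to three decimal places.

ΔF = 0.383 W/m²

N₂O: 0.120 × (√385 − √270) = 0.120 × (19.6214 − 16.4317) = 0.120 × 3.1897 = 0.3828 W/m².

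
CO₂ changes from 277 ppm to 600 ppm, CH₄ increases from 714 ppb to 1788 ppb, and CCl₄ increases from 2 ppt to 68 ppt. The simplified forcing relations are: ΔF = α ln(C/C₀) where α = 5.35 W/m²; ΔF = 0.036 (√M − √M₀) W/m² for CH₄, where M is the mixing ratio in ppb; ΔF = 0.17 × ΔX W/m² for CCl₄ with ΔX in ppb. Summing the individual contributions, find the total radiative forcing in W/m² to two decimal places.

CO₂: 5.35 × ln(600/277) = 5.35 × ln(2.16606) = 5.35 × 0.77291 = 4.1351 W/m².
CH₄: 0.036 × (√1788 − √714) = 0.036 × (42.2847 − 26.7208) = 0.036 × 15.5639 = 0.5603 W/m².
CCl₄: Δ = 68 − 2 = 66 ppt = 0.066 ppb; ΔF = 0.17 × 0.066 = 0.0112 W/m².
Total ΔF = 4.1351 + 0.5603 + 0.0112 = 4.7066 W/m².

ΔF = 4.71 W/m²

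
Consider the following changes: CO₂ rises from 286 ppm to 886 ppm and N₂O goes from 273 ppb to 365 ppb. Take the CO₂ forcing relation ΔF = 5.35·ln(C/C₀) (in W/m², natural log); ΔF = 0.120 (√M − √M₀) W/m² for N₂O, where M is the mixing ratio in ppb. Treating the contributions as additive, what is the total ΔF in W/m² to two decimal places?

ΔF = 6.36 W/m²

CO₂: 5.35 × ln(886/286) = 5.35 × ln(3.09790) = 5.35 × 1.13072 = 6.0494 W/m².
N₂O: 0.120 × (√365 − √273) = 0.120 × (19.1050 − 16.5227) = 0.120 × 2.5823 = 0.3099 W/m².
Total ΔF = 6.0494 + 0.3099 = 6.3593 W/m².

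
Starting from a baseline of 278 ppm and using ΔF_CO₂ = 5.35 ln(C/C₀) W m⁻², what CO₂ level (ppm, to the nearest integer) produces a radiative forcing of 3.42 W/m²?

Set 5.35 ln(C/278) = 3.42, so ln(C/278) = 3.42/5.35 = 0.63925.
Then C/278 = e^0.63925 = 1.89506, giving C = 278 × 1.89506 = 526.83 ppm.

C ≈ 527 ppm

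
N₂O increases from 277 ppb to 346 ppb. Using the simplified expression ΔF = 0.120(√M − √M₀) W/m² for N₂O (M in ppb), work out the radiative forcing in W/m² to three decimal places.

ΔF = 0.235 W/m²

N₂O: 0.120 × (√346 − √277) = 0.120 × (18.6011 − 16.6433) = 0.120 × 1.9578 = 0.2349 W/m².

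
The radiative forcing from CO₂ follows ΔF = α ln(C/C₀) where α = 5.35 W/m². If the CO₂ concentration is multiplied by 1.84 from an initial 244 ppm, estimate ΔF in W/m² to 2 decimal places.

ΔF = 3.26 W/m²

ΔF = 5.35 × ln(1.84) = 5.35 × 0.60977 = 3.2623 W/m².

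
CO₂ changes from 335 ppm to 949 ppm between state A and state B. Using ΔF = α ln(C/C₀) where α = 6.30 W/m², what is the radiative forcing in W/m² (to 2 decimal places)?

ΔF = 6.56 W/m²

CO₂ absorption bands are partially saturated, so forcing scales with the logarithm of the concentration ratio.
CO₂: 6.30 × ln(949/335) = 6.30 × ln(2.83284) = 6.30 × 1.04128 = 6.5601 W/m².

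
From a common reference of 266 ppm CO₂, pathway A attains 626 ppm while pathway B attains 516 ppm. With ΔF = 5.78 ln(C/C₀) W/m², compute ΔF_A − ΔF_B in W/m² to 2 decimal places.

ΔF_A − ΔF_B = 1.12 W/m²

ΔF_A = 5.78 ln(626/266) = 5.78 × 0.85585 = 4.9468 W/m².
ΔF_B = 5.78 ln(516/266) = 5.78 × 0.66261 = 3.8299 W/m².
Difference: 4.9468 − 3.8299 = 1.1169 W/m².
(Equivalently, ΔF_A − ΔF_B = 5.78 ln(626/516) = 5.78 × 0.19324 = 1.1169 W/m².)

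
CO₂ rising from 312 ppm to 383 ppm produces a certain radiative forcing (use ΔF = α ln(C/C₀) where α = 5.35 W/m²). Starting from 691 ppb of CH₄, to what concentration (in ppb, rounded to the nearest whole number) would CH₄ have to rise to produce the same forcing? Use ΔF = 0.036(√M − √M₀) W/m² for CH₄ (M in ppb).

CO₂ forcing: 5.35 × ln(383/312) = 5.35 × 0.205032 = 1.09692 W/m².
Set 0.036(√M − √691) = 1.09692: √M = 1.09692/0.036 + √691 = 30.4700 + 26.2869 = 56.7569.
M = (56.7569)² = 3221.35 ppb.

M ≈ 3221 ppb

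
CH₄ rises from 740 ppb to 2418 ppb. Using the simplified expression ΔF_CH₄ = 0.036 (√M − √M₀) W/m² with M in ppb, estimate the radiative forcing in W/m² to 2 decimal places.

CH₄: 0.036 × (√2418 − √740) = 0.036 × (49.1732 − 27.2029) = 0.036 × 21.9703 = 0.7909 W/m².

ΔF = 0.79 W/m²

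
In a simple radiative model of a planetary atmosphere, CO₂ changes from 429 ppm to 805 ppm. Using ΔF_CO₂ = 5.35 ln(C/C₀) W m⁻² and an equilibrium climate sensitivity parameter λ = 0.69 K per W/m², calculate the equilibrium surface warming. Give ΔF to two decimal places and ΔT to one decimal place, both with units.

ΔF = 3.37 W/m²; ΔT = 2.3 K

CO₂: 5.35 × ln(805/429) = 5.35 × ln(1.87646) = 5.35 × 0.62939 = 3.3672 W/m².
ΔT = λ ΔF = 0.69 × 3.37 = 2.3253 K.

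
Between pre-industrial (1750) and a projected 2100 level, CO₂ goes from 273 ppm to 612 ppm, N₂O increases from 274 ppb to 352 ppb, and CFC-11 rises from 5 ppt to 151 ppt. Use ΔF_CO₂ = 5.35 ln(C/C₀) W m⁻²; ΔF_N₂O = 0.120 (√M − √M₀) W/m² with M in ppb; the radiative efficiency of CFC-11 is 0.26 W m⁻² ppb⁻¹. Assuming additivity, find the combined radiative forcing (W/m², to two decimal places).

ΔF = 4.62 W/m²

CO₂: 5.35 × ln(612/273) = 5.35 × ln(2.24176) = 5.35 × 0.80726 = 4.3188 W/m².
N₂O: 0.120 × (√352 − √274) = 0.120 × (18.7617 − 16.5529) = 0.120 × 2.2088 = 0.2651 W/m².
CFC-11: Δ = 151 − 5 = 146 ppt = 0.146 ppb; ΔF = 0.26 × 0.146 = 0.0380 W/m².
Total ΔF = 4.3188 + 0.2651 + 0.0380 = 4.6219 W/m².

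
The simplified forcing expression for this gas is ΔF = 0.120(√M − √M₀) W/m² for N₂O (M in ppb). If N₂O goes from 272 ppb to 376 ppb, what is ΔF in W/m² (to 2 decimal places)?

N₂O: 0.120 × (√376 − √272) = 0.120 × (19.3907 − 16.4924) = 0.120 × 2.8983 = 0.3478 W/m².

ΔF = 0.35 W/m²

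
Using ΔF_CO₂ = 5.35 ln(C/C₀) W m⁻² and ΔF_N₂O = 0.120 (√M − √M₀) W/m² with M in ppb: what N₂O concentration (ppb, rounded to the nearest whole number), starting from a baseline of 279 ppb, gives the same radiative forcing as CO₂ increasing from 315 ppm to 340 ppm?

CO₂ forcing: 5.35 × ln(340/315) = 5.35 × 0.076373 = 0.40860 W/m².
Set 0.120(√M − √279) = 0.40860: √M = 0.40860/0.120 + √279 = 3.4050 + 16.7033 = 20.1083.
M = (20.1083)² = 404.34 ppb.

M ≈ 404 ppb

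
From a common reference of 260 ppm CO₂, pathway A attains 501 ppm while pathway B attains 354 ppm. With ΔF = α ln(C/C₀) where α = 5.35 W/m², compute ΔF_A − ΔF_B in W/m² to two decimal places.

ΔF_A = 5.35 ln(501/260) = 5.35 × 0.65592 = 3.5092 W/m².
ΔF_B = 5.35 ln(354/260) = 5.35 × 0.30862 = 1.6511 W/m².
Difference: 3.5092 − 1.6511 = 1.8581 W/m².

ΔF_A − ΔF_B = 1.86 W/m²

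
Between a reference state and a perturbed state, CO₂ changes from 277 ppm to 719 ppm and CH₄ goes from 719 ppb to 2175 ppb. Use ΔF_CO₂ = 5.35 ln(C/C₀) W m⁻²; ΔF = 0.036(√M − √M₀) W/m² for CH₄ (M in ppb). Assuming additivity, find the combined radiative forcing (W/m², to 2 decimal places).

ΔF = 5.82 W/m²

CO₂: 5.35 × ln(719/277) = 5.35 × ln(2.59567) = 5.35 × 0.95384 = 5.1030 W/m².
CH₄: 0.036 × (√2175 − √719) = 0.036 × (46.6369 − 26.8142) = 0.036 × 19.8227 = 0.7136 W/m².
Total ΔF = 5.1030 + 0.7136 = 5.8166 W/m².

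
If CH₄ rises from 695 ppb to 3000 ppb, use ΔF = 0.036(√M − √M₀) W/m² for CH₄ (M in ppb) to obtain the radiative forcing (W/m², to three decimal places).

CH₄: 0.036 × (√3000 − √695) = 0.036 × (54.7723 − 26.3629) = 0.036 × 28.4094 = 1.0227 W/m².

ΔF = 1.023 W/m²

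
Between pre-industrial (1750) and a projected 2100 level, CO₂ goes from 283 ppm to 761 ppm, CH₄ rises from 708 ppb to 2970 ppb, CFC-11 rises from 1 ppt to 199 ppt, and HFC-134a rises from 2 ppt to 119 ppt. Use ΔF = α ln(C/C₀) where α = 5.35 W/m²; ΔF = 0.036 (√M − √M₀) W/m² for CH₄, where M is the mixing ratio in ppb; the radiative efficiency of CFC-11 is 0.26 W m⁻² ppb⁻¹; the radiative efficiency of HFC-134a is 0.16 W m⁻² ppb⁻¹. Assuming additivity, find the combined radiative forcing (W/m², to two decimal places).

ΔF = 6.37 W/m²

CO₂: 5.35 × ln(761/283) = 5.35 × ln(2.68905) = 5.35 × 0.98919 = 5.2922 W/m².
CH₄: 0.036 × (√2970 − √708) = 0.036 × (54.4977 − 26.6083) = 0.036 × 27.8894 = 1.0040 W/m².
CFC-11: Δ = 199 − 1 = 198 ppt = 0.198 ppb; ΔF = 0.26 × 0.198 = 0.0515 W/m².
HFC-134a: Δ = 119 − 2 = 117 ppt = 0.117 ppb; ΔF = 0.16 × 0.117 = 0.0187 W/m².
Total ΔF = 5.2922 + 1.0040 + 0.0515 + 0.0187 = 6.3664 W/m².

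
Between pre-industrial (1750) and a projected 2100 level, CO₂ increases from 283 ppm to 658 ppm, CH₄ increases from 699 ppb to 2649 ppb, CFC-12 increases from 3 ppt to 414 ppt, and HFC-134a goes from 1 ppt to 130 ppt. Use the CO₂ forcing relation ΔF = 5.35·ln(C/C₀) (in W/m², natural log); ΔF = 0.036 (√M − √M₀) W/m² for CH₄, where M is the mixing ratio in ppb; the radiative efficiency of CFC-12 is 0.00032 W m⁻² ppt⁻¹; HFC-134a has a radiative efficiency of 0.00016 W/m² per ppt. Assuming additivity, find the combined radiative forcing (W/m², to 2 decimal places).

ΔF = 5.57 W/m²

CO₂: 5.35 × ln(658/283) = 5.35 × ln(2.32509) = 5.35 × 0.84376 = 4.5141 W/m².
CH₄: 0.036 × (√2649 − √699) = 0.036 × (51.4684 − 26.4386) = 0.036 × 25.0298 = 0.9011 W/m².
CFC-12: ΔF = 0.00032 × (414 − 3) = 0.00032 × 411 = 0.1315 W/m².
HFC-134a: ΔF = 0.00016 × (130 − 1) = 0.00016 × 129 = 0.0206 W/m².
Total ΔF = 4.5141 + 0.9011 + 0.1315 + 0.0206 = 5.5673 W/m².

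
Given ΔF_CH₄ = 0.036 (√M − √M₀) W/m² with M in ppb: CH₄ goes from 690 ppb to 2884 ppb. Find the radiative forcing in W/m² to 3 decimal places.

ΔF = 0.988 W/m²

CH₄: 0.036 × (√2884 − √690) = 0.036 × (53.7029 − 26.2679) = 0.036 × 27.4350 = 0.9877 W/m².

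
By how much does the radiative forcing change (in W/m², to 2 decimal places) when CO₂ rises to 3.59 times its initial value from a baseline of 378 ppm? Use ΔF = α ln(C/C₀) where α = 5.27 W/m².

ΔF = 5.27 × ln(3.59) = 5.27 × 1.27815 = 6.7359 W/m².

ΔF = 6.74 W/m²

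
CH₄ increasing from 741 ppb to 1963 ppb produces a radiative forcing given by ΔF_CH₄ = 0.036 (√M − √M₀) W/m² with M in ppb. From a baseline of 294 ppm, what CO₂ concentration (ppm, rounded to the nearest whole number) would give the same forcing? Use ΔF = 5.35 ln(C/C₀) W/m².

C ≈ 330 ppm

CH₄ forcing: 0.036 × (√1963 − √741) = 0.036 × (44.3058 − 27.2213) = 0.036 × 17.0845 = 0.61504 W/m².
Set 5.35 ln(C/294) = 0.61504: ln(C/294) = 0.61504/5.35 = 0.11496, so C = 294 × e^0.11496 = 294 × 1.12183 = 329.82 ppm.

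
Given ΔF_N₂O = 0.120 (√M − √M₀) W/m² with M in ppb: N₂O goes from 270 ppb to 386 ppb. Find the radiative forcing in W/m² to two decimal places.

ΔF = 0.39 W/m²

N₂O: 0.120 × (√386 − √270) = 0.120 × (19.6469 − 16.4317) = 0.120 × 3.2152 = 0.3858 W/m².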